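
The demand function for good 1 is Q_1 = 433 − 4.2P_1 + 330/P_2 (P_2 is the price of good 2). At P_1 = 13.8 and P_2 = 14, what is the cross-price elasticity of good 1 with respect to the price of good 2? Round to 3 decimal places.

At P_1 = 13.8 and P_2 = 14: Q_1 = 398.611.
∂Q_1/∂P_2 = −330/P_2² = -1.6837.
ε = (∂Q_1/∂P_2)(P_2/Q_1) = -1.6837 × (14/398.611) ≈ -0.059.
ε < 0: complements.

-0.059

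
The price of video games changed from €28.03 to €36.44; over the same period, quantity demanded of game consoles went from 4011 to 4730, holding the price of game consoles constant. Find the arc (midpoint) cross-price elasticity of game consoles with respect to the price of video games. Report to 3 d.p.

0.631

ΔQ_A = 4730 − 4011 = 719; ΔP_B = 36.44 − 28.03 = 8.41.
Midpoints: Q̄_A = 4370.5, P̄_B = 32.23.
ε = (ΔQ_A/Q̄_A)/(ΔP_B/P̄_B) = (719/4370.5)/(8.41/32.23) ≈ 0.631.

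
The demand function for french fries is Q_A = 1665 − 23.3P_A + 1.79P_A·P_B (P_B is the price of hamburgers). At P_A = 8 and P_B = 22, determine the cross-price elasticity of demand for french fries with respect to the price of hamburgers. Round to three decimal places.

At P_A = 8 and P_B = 22: Q_A = 1793.64.
∂Q_A/∂P_B = 1.79P_A = 1.79(8) = 14.3200.
ε = (∂Q_A/∂P_B)(P_B/Q_A) = 14.3200 × (22/1793.64) ≈ 0.176.

0.176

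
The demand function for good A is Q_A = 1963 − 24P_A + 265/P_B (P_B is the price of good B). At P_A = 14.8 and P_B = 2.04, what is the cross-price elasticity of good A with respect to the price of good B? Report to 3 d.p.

At P_A = 14.8 and P_B = 2.04: Q_A = 1737.702.
∂Q_A/∂P_B = −265/P_B² = -63.6774.
ε = (∂Q_A/∂P_B)(P_B/Q_A) = -63.6774 × (2.04/1737.702) ≈ -0.075.
ε < 0: complements.

-0.075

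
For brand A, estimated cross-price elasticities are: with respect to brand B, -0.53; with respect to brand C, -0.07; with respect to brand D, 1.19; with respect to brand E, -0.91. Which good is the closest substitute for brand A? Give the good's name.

brand D

Substitutes have ε > 0. Among the positive values, 1.19 (brand D) is largest.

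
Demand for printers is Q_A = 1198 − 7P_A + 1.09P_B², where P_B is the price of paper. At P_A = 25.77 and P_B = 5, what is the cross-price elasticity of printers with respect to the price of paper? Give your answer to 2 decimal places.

At P_A = 25.77 and P_B = 5: Q_A = 1044.86.
∂Q_A/∂P_B = 2.18P_B = 2.18(5) = 10.9000.
ε = (∂Q_A/∂P_B)(P_B/Q_A) = 10.9000 × (5/1044.86) ≈ 0.05.
ε > 0: substitutes.

0.05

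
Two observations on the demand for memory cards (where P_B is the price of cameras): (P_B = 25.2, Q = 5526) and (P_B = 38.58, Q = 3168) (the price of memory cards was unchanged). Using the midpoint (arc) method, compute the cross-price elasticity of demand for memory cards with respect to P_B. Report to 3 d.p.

ΔQ_A = 3168 − 5526 = -2358; ΔP_B = 38.58 − 25.2 = 13.38.
Midpoints: Q̄_A = 4347.0, P̄_B = 31.89.
ε = (ΔQ_A/Q̄_A)/(ΔP_B/P̄_B) = (-2358/4347.0)/(13.38/31.89) ≈ -1.293.
ε < 0: memory cards and cameras are complements.

-1.293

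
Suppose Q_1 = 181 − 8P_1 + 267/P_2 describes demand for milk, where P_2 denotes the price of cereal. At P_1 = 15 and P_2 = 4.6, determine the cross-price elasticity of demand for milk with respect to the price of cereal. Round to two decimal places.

At P_1 = 15 and P_2 = 4.6: Q_1 = 119.043.
∂Q_1/∂P_2 = −267/P_2² = -12.6181.
ε = (∂Q_1/∂P_2)(P_2/Q_1) = -12.6181 × (4.6/119.043) ≈ -0.49.
ε < 0: complements.

-0.49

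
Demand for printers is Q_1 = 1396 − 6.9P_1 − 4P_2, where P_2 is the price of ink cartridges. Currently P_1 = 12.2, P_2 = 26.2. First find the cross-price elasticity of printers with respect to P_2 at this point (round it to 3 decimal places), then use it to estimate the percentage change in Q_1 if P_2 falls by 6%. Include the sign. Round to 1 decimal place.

At P_1 = 12.2, P_2 = 26.2: Q_1 = 1207.02.
∂Q_1/∂P_2 = -4.
ε = (∂Q_1/∂P_2)(P_2/Q_1) = -4.0000 × 26.2/1207.02 ≈ -0.087.
%ΔQ_1 ≈ ε × %ΔP_2 = -0.087 × (-6%) = 0.5%.

0.5%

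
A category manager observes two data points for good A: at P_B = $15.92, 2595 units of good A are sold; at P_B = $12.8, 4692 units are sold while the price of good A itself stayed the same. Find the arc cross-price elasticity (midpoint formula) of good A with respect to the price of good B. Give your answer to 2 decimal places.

-2.65

ΔQ_A = 4692 − 2595 = 2097; ΔP_B = 12.8 − 15.92 = -3.12.
Midpoints: Q̄_A = 3643.5, P̄_B = 14.36.
ε = (ΔQ_A/Q̄_A)/(ΔP_B/P̄_B) = (2097/3643.5)/(-3.12/14.36) ≈ -2.65.
ε < 0: good A and good B are complements.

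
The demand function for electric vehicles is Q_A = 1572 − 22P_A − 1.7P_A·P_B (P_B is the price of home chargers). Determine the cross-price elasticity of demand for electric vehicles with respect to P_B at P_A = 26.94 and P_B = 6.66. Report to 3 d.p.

-0.452

At P_A = 26.94 and P_B = 6.66: Q_A = 674.305.
∂Q_A/∂P_B = -1.7P_A = -1.7(26.94) = -45.7980.
ε = (∂Q_A/∂P_B)(P_B/Q_A) = -45.7980 × (6.66/674.305) ≈ -0.452.
ε < 0: complements.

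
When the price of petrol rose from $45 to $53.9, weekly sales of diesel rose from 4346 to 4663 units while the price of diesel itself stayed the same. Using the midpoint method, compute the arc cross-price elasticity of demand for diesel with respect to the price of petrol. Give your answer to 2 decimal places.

0.39

ΔQ_A = 4663 − 4346 = 317; ΔP_B = 53.9 − 45 = 8.9.
Midpoints: Q̄_A = 4504.5, P̄_B = 49.45.
ε = (ΔQ_A/Q̄_A)/(ΔP_B/P̄_B) = (317/4504.5)/(8.9/49.45) ≈ 0.39.
ε > 0: diesel and petrol are substitutes.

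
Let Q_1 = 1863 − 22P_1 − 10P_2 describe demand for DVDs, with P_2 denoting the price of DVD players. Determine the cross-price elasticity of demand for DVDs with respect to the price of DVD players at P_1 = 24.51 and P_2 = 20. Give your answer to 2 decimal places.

At P_1 = 24.51 and P_2 = 20: Q_1 = 1123.78.
∂Q_1/∂P_2 = -10.
ε = (∂Q_1/∂P_2)(P_2/Q_1) = -10 × (20/1123.78) ≈ -0.18.

-0.18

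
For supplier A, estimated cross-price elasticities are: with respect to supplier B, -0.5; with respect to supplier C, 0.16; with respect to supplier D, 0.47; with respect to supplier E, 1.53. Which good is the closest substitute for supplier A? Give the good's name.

Substitutes have ε > 0. Among the positive values, 1.53 (supplier E) is largest.

supplier E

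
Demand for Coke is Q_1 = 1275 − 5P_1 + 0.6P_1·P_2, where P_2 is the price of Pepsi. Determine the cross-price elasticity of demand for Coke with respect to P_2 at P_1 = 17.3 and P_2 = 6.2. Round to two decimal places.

At P_1 = 17.3 and P_2 = 6.2: Q_1 = 1252.856.
∂Q_1/∂P_2 = 0.6P_1 = 0.6(17.3) = 10.3800.
ε = (∂Q_1/∂P_2)(P_2/Q_1) = 10.3800 × (6.2/1252.856) ≈ 0.05.

0.05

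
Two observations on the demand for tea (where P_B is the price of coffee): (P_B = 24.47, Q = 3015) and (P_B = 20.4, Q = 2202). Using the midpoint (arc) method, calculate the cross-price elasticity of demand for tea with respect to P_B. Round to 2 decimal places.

ΔQ_A = 2202 − 3015 = -813; ΔP_B = 20.4 − 24.47 = -4.07.
Midpoints: Q̄_A = 2608.5, P̄_B = 22.43.
ε = (ΔQ_A/Q̄_A)/(ΔP_B/P̄_B) = (-813/2608.5)/(-4.07/22.43) ≈ 1.72.

1.72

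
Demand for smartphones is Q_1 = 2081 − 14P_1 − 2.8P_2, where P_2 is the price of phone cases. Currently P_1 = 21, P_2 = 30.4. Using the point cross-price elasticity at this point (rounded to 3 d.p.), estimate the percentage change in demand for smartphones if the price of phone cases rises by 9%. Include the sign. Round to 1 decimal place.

At P_1 = 21, P_2 = 30.4: Q_1 = 1701.88.
∂Q_1/∂P_2 = -2.8.
ε = (∂Q_1/∂P_2)(P_2/Q_1) = -2.8000 × 30.4/1701.88 ≈ -0.050.
%ΔQ_1 ≈ ε × %ΔP_2 = -0.050 × (9%) = -0.5%.

-0.5%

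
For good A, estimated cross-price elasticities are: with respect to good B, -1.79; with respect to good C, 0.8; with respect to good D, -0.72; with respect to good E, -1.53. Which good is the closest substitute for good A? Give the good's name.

good C

Substitutes have ε > 0. Among the positive values, 0.8 (good C) is largest.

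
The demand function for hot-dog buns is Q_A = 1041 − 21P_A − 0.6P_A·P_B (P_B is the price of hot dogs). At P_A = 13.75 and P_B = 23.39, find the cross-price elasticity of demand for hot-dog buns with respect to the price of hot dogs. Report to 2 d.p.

At P_A = 13.75 and P_B = 23.39: Q_A = 559.283.
∂Q_A/∂P_B = -0.6P_A = -0.6(13.75) = -8.2500.
ε = (∂Q_A/∂P_B)(P_B/Q_A) = -8.2500 × (23.39/559.283) ≈ -0.35.

-0.35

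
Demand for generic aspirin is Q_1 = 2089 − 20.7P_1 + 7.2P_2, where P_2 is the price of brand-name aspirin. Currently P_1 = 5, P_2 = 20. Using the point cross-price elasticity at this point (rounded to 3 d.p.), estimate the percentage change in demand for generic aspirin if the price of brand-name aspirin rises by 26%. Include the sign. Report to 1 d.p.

1.8%

At P_1 = 5, P_2 = 20: Q_1 = 2129.5.
∂Q_1/∂P_2 = 7.2.
ε = (∂Q_1/∂P_2)(P_2/Q_1) = 7.2000 × 20/2129.5 ≈ 0.068.
%ΔQ_1 ≈ ε × %ΔP_2 = 0.068 × (26%) = 1.8%.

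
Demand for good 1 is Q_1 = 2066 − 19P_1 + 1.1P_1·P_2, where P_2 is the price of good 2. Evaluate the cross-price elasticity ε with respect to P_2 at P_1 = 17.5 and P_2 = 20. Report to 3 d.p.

0.182

At P_1 = 17.5 and P_2 = 20: Q_1 = 2118.5.
∂Q_1/∂P_2 = 1.1P_1 = 1.1(17.5) = 19.2500.
ε = (∂Q_1/∂P_2)(P_2/Q_1) = 19.2500 × (20/2118.5) ≈ 0.182.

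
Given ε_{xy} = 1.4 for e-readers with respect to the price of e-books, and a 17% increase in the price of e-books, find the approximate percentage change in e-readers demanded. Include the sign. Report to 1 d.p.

%ΔQ ≈ ε × %ΔP of e-books = 1.4 × (17%) = 23.8%.

23.8%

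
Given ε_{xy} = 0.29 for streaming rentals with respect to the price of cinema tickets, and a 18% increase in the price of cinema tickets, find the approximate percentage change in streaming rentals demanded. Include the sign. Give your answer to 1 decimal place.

%ΔQ ≈ ε × %ΔP of cinema tickets = 0.29 × (18%) = 5.2%.

5.2%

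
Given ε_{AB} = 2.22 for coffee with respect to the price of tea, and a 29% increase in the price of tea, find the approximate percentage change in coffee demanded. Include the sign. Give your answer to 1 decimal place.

64.4%

%ΔQ ≈ ε × %ΔP of tea = 2.22 × (29%) = 64.4%.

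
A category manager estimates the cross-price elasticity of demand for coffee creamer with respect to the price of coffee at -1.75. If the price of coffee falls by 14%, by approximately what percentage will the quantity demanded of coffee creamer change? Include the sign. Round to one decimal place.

24.5%

%ΔQ ≈ ε × %ΔP of coffee = -1.75 × (-14%) = 24.5%.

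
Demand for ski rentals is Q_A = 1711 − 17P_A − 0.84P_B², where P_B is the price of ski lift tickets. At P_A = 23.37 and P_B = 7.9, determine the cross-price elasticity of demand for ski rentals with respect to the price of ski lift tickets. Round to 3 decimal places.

At P_A = 23.37 and P_B = 7.9: Q_A = 1261.286.
∂Q_A/∂P_B = -1.68P_B = -1.68(7.9) = -13.2720.
ε = (∂Q_A/∂P_B)(P_B/Q_A) = -13.2720 × (7.9/1261.286) ≈ -0.083.

-0.083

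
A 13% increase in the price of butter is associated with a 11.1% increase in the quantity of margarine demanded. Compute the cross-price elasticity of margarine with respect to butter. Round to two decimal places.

0.85

ε = (%ΔQ of margarine) / (%ΔP of butter) = (11.1%) / (13%) ≈ 0.85.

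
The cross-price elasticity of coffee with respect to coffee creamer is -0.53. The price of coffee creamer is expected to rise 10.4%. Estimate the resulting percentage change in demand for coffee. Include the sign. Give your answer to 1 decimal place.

%ΔQ ≈ ε × %ΔP of coffee creamer = -0.53 × (10.4%) = -5.5%.
Demand for coffee falls by about 5.5%.

-5.5%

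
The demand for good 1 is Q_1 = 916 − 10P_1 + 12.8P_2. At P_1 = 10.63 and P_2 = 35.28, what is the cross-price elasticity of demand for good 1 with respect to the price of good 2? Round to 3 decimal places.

At P_1 = 10.63 and P_2 = 35.28: Q_1 = 1261.284.
∂Q_1/∂P_2 = 12.8.
ε = (∂Q_1/∂P_2)(P_2/Q_1) = 12.8 × (35.28/1261.284) ≈ 0.358.

0.358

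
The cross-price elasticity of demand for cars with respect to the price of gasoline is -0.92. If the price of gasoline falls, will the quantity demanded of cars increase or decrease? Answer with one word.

increase

ε < 0 and the price of gasoline falls, so the quantity of cars moves in the opposite direction: it increases.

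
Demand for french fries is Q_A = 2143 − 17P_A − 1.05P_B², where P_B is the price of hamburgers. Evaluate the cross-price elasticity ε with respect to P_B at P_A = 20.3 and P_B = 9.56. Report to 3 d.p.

At P_A = 20.3 and P_B = 9.56: Q_A = 1701.937.
∂Q_A/∂P_B = -2.1P_B = -2.1(9.56) = -20.0760.
ε = (∂Q_A/∂P_B)(P_B/Q_A) = -20.0760 × (9.56/1701.937) ≈ -0.113.

-0.113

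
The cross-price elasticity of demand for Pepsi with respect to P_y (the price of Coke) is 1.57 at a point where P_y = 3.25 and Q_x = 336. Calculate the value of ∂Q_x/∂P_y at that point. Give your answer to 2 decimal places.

162.31

ε = (∂Q_x/∂P_y)·(P_y/Q_x) ⇒ ∂Q_x/∂P_y = ε·Q_x/P_y = 1.57 × 336/3.25 ≈ 162.31.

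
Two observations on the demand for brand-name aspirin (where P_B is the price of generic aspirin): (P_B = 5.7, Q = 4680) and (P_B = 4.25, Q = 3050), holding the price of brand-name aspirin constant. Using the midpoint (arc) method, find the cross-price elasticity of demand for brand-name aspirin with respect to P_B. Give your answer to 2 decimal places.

ΔQ_A = 3050 − 4680 = -1630; ΔP_B = 4.25 − 5.7 = -1.45.
Midpoints: Q̄_A = 3865.0, P̄_B = 4.97.
ε = (ΔQ_A/Q̄_A)/(ΔP_B/P̄_B) = (-1630/3865.0)/(-1.45/4.97) ≈ 1.45.

1.45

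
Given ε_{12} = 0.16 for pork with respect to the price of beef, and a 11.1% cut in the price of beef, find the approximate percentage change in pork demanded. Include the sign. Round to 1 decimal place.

%ΔQ ≈ ε × %ΔP of beef = 0.16 × (-11.1%) = -1.8%.

-1.8%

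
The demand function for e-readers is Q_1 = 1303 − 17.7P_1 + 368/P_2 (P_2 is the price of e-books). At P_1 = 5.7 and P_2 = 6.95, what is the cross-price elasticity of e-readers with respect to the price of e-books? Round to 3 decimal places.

-0.042

At P_1 = 5.7 and P_2 = 6.95: Q_1 = 1255.060.
∂Q_1/∂P_2 = −368/P_2² = -7.6187.
ε = (∂Q_1/∂P_2)(P_2/Q_1) = -7.6187 × (6.95/1255.060) ≈ -0.042.
ε < 0: complements.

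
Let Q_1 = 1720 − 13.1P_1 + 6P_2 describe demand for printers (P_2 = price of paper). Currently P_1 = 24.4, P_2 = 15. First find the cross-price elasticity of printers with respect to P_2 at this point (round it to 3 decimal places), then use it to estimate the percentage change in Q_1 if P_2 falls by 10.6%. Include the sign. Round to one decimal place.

-0.6%

At P_1 = 24.4, P_2 = 15: Q_1 = 1490.36.
∂Q_1/∂P_2 = 6.
ε = (∂Q_1/∂P_2)(P_2/Q_1) = 6.0000 × 15/1490.36 ≈ 0.060.
%ΔQ_1 ≈ ε × %ΔP_2 = 0.060 × (-10.6%) = -0.6%.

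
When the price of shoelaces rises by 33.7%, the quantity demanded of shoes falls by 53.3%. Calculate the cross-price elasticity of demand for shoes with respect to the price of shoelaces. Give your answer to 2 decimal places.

ε = (%ΔQ of shoes) / (%ΔP of shoelaces) = (-53.3%) / (33.7%) ≈ -1.58.
Negative cross-price elasticity: complements.

-1.58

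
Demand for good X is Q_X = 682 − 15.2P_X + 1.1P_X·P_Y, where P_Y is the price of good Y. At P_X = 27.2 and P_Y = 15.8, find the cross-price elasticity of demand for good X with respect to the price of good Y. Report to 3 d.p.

0.638

At P_X = 27.2 and P_Y = 15.8: Q_X = 741.296.
∂Q_X/∂P_Y = 1.1P_X = 1.1(27.2) = 29.9200.
ε = (∂Q_X/∂P_Y)(P_Y/Q_X) = 29.9200 × (15.8/741.296) ≈ 0.638.
ε > 0: substitutes.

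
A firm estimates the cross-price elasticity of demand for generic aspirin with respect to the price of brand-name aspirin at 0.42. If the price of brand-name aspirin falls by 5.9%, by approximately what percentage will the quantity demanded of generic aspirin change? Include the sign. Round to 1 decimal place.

%ΔQ ≈ ε × %ΔP of brand-name aspirin = 0.42 × (-5.9%) = -2.5%.

-2.5%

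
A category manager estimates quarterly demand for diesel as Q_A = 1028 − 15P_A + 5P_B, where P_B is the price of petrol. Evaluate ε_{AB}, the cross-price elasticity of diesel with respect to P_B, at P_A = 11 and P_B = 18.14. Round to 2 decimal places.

At P_A = 11 and P_B = 18.14: Q_A = 953.7.
∂Q_A/∂P_B = 5.
ε = (∂Q_A/∂P_B)(P_B/Q_A) = 5 × (18.14/953.7) ≈ 0.10.
Since ε > 0, diesel and petrol are substitutes.

0.10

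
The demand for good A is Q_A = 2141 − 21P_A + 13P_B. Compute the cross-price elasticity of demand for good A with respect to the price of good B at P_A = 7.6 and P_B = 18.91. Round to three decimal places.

At P_A = 7.6 and P_B = 18.91: Q_A = 2227.23.
∂Q_A/∂P_B = 13.
ε = (∂Q_A/∂P_B)(P_B/Q_A) = 13 × (18.91/2227.23) ≈ 0.110.

0.110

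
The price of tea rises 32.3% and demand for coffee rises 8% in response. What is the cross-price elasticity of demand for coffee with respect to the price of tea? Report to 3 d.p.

0.248

ε = (%ΔQ of coffee) / (%ΔP of tea) = (8%) / (32.3%) ≈ 0.248.
Positive cross-price elasticity: substitutes.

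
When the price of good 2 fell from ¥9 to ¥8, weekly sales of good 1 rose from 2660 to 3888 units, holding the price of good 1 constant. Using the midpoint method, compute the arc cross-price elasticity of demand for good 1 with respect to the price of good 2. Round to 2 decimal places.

-3.19

ΔQ_1 = 3888 − 2660 = 1228; ΔP_2 = 8 − 9 = -1.
Midpoints: Q̄_1 = 3274.0, P̄_2 = 8.50.
ε = (ΔQ_1/Q̄_1)/(ΔP_2/P̄_2) = (1228/3274.0)/(-1/8.50) ≈ -3.19.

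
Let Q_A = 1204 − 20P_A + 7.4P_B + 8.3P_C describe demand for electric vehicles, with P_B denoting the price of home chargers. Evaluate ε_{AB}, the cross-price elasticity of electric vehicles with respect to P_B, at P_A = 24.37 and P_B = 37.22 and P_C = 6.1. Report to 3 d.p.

At P_A = 24.37 and P_B = 37.22 and P_C = 6.1: Q_A = 1042.658.
∂Q_A/∂P_B = 7.4.
ε = (∂Q_A/∂P_B)(P_B/Q_A) = 7.4 × (37.22/1042.658) ≈ 0.264.
Since ε > 0, electric vehicles and home chargers are substitutes.

0.264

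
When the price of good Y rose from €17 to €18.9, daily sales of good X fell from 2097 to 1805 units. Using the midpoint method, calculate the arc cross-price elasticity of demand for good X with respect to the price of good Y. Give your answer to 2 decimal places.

ΔQ_X = 1805 − 2097 = -292; ΔP_Y = 18.9 − 17 = 1.9.
Midpoints: Q̄_X = 1951.0, P̄_Y = 17.95.
ε = (ΔQ_X/Q̄_X)/(ΔP_Y/P̄_Y) = (-292/1951.0)/(1.9/17.95) ≈ -1.41.
ε < 0: good X and good Y are complements.

-1.41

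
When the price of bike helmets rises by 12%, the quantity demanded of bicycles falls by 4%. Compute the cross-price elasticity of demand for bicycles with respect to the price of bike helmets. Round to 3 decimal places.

-0.333

ε = (%ΔQ of bicycles) / (%ΔP of bike helmets) = (-4%) / (12%) ≈ -0.333.
Negative cross-price elasticity: complements.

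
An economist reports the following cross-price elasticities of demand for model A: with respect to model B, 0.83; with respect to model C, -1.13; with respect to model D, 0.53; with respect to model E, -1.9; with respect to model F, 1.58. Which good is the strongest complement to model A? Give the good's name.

Complements have ε < 0. The most negative value is -1.9 (model E).

model E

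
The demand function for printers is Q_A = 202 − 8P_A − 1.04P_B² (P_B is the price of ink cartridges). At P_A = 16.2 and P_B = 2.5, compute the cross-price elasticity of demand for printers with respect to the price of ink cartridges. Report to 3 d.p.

At P_A = 16.2 and P_B = 2.5: Q_A = 65.9.
∂Q_A/∂P_B = -2.08P_B = -2.08(2.5) = -5.2000.
ε = (∂Q_A/∂P_B)(P_B/Q_A) = -5.2000 × (2.5/65.9) ≈ -0.197.
ε < 0: complements.

-0.197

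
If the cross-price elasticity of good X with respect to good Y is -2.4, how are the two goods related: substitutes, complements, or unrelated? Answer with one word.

ε = -2.4 < 0, so a higher price of good Y lowers demand for good X: complements.

complements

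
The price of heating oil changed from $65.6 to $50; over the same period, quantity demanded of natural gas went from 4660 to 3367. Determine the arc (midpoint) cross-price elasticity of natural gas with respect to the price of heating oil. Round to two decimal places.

1.19

ΔQ_A = 3367 − 4660 = -1293; ΔP_B = 50 − 65.6 = -15.6.
Midpoints: Q̄_A = 4013.5, P̄_B = 57.80.
ε = (ΔQ_A/Q̄_A)/(ΔP_B/P̄_B) = (-1293/4013.5)/(-15.6/57.80) ≈ 1.19.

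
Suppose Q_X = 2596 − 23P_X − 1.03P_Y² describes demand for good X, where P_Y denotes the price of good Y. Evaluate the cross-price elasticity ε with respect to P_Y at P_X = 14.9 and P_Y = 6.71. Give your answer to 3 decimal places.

At P_X = 14.9 and P_Y = 6.71: Q_X = 2206.925.
∂Q_X/∂P_Y = -2.06P_Y = -2.06(6.71) = -13.8226.
ε = (∂Q_X/∂P_Y)(P_Y/Q_X) = -13.8226 × (6.71/2206.925) ≈ -0.042.
ε < 0: complements.

-0.042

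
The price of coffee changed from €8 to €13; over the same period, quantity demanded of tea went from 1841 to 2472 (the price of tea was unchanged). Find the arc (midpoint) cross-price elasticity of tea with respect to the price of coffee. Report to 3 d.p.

0.614

ΔQ_A = 2472 − 1841 = 631; ΔP_B = 13 − 8 = 5.
Midpoints: Q̄_A = 2156.5, P̄_B = 10.50.
ε = (ΔQ_A/Q̄_A)/(ΔP_B/P̄_B) = (631/2156.5)/(5/10.50) ≈ 0.614.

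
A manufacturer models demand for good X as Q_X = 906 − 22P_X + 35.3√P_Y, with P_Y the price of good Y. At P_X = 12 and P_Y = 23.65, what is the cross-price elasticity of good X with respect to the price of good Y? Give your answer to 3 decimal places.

At P_X = 12 and P_Y = 23.65: Q_X = 813.668.
∂Q_X/∂P_Y = 35.3/(2√P_Y) = 35.3/(2√23.65) = 3.6294.
ε = (∂Q_X/∂P_Y)(P_Y/Q_X) = 3.6294 × (23.65/813.668) ≈ 0.105.

0.105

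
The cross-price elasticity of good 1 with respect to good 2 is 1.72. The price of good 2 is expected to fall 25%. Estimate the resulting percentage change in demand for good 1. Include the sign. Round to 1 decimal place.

-43.0%

%ΔQ ≈ ε × %ΔP of good 2 = 1.72 × (-25%) = -43.0%.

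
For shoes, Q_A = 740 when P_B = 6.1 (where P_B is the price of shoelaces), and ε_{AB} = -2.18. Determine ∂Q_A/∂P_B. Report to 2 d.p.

-264.46

ε = (∂Q_A/∂P_B)·(P_B/Q_A) ⇒ ∂Q_A/∂P_B = ε·Q_A/P_B = -2.18 × 740/6.1 ≈ -264.46.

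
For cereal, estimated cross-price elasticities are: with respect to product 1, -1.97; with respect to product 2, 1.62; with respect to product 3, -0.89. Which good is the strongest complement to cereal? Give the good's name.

Complements have ε < 0. The most negative value is -1.97 (product 1).

product 1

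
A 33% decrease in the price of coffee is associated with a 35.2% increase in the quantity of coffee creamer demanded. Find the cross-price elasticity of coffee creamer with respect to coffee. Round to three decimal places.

ε = (%ΔQ of coffee creamer) / (%ΔP of coffee) = (35.2%) / (-33%) ≈ -1.067.
Negative cross-price elasticity: complements.

-1.067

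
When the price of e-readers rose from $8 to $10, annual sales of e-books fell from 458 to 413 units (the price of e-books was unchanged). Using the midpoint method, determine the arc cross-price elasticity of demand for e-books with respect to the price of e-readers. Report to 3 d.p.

ΔQ_A = 413 − 458 = -45; ΔP_B = 10 − 8 = 2.
Midpoints: Q̄_A = 435.5, P̄_B = 9.00.
ε = (ΔQ_A/Q̄_A)/(ΔP_B/P̄_B) = (-45/435.5)/(2/9.00) ≈ -0.465.

-0.465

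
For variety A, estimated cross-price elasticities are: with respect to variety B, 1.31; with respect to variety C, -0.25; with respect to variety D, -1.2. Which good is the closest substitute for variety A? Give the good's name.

Substitutes have ε > 0. Among the positive values, 1.31 (variety B) is largest.

variety B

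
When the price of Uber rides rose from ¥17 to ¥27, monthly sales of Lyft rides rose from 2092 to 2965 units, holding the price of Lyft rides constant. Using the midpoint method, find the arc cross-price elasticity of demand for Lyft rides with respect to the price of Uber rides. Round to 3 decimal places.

ΔQ_A = 2965 − 2092 = 873; ΔP_B = 27 − 17 = 10.
Midpoints: Q̄_A = 2528.5, P̄_B = 22.00.
ε = (ΔQ_A/Q̄_A)/(ΔP_B/P̄_B) = (873/2528.5)/(10/22.00) ≈ 0.760.
ε > 0: Lyft rides and Uber rides are substitutes.

0.760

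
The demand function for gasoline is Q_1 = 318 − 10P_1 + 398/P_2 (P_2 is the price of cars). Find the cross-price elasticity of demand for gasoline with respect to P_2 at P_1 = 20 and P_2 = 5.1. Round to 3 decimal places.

-0.398

At P_1 = 20 and P_2 = 5.1: Q_1 = 196.039.
∂Q_1/∂P_2 = −398/P_2² = -15.3018.
ε = (∂Q_1/∂P_2)(P_2/Q_1) = -15.3018 × (5.1/196.039) ≈ -0.398.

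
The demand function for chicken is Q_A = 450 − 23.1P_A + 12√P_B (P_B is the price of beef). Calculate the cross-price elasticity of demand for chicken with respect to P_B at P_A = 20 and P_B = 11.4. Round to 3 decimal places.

0.710

At P_A = 20 and P_B = 11.4: Q_A = 28.517.
∂Q_A/∂P_B = 12/(2√P_B) = 12/(2√11.4) = 1.7770.
ε = (∂Q_A/∂P_B)(P_B/Q_A) = 1.7770 × (11.4/28.517) ≈ 0.710.
ε > 0: substitutes.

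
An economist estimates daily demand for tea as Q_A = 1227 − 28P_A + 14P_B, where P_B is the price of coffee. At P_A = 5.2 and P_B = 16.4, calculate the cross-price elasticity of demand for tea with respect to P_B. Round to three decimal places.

0.175

At P_A = 5.2 and P_B = 16.4: Q_A = 1311.
∂Q_A/∂P_B = 14.
ε = (∂Q_A/∂P_B)(P_B/Q_A) = 14 × (16.4/1311) ≈ 0.175.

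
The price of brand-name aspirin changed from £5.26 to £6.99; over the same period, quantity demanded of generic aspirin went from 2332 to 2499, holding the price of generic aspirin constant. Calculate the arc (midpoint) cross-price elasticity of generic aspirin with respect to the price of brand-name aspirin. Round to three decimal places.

ΔQ_A = 2499 − 2332 = 167; ΔP_B = 6.99 − 5.26 = 1.73.
Midpoints: Q̄_A = 2415.5, P̄_B = 6.12.
ε = (ΔQ_A/Q̄_A)/(ΔP_B/P̄_B) = (167/2415.5)/(1.73/6.12) ≈ 0.245.
ε > 0: generic aspirin and brand-name aspirin are substitutes.

0.245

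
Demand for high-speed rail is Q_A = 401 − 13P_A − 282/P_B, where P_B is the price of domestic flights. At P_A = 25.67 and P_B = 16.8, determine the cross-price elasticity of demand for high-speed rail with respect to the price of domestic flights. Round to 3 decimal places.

0.332

At P_A = 25.67 and P_B = 16.8: Q_A = 50.504.
∂Q_A/∂P_B = 282/P_B² = 0.9991.
ε = (∂Q_A/∂P_B)(P_B/Q_A) = 0.9991 × (16.8/50.504) ≈ 0.332.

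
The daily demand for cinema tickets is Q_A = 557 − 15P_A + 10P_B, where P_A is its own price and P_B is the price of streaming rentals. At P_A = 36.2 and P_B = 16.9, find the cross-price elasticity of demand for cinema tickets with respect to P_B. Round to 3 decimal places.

At P_A = 36.2 and P_B = 16.9: Q_A = 183.
∂Q_A/∂P_B = 10.
ε = (∂Q_A/∂P_B)(P_B/Q_A) = 10 × (16.9/183) ≈ 0.923.
Since ε > 0, cinema tickets and streaming rentals are substitutes.

0.923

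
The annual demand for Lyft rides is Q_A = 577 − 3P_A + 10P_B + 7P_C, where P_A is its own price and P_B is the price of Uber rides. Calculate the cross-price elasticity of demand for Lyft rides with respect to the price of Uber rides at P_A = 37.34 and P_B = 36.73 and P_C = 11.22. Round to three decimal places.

0.403

At P_A = 37.34 and P_B = 36.73 and P_C = 11.22: Q_A = 910.82.
∂Q_A/∂P_B = 10.
ε = (∂Q_A/∂P_B)(P_B/Q_A) = 10 × (36.73/910.82) ≈ 0.403.
Since ε > 0, Lyft rides and Uber rides are substitutes.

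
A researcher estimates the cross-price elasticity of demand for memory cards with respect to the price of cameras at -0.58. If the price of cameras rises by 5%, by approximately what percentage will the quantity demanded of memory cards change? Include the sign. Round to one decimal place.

-2.9%

%ΔQ ≈ ε × %ΔP of cameras = -0.58 × (5%) = -2.9%.
Demand for memory cards falls by about 2.9%.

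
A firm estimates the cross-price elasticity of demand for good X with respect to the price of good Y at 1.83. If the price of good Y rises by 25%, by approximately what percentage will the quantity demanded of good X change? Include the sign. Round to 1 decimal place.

%ΔQ ≈ ε × %ΔP of good Y = 1.83 × (25%) = 45.8%.

45.8%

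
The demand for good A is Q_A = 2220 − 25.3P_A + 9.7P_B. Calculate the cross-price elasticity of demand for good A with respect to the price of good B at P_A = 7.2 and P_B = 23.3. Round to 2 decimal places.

At P_A = 7.2 and P_B = 23.3: Q_A = 2263.85.
∂Q_A/∂P_B = 9.7.
ε = (∂Q_A/∂P_B)(P_B/Q_A) = 9.7 × (23.3/2263.85) ≈ 0.10.
Since ε > 0, good A and good B are substitutes.

0.10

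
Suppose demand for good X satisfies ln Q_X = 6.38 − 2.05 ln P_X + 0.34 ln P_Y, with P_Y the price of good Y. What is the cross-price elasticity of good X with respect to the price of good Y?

0.34

In a log-linear (constant-elasticity) demand function, the coefficient on ln P_Y is the cross-price elasticity.
ε = 0.34. Positive, so good X and good Y are substitutes.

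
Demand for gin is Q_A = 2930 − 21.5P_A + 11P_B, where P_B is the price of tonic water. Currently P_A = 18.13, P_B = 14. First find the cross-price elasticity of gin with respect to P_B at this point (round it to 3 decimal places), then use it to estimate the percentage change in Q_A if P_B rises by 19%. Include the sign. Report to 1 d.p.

1.1%

At P_A = 18.13, P_B = 14: Q_A = 2694.205.
∂Q_A/∂P_B = 11.
ε = (∂Q_A/∂P_B)(P_B/Q_A) = 11.0000 × 14/2694.205 ≈ 0.057.
%ΔQ_A ≈ ε × %ΔP_B = 0.057 × (19%) = 1.1%.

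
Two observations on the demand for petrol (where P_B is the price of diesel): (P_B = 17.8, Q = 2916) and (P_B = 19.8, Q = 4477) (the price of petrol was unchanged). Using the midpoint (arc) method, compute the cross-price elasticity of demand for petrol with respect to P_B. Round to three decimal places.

3.970

ΔQ_A = 4477 − 2916 = 1561; ΔP_B = 19.8 − 17.8 = 2.
Midpoints: Q̄_A = 3696.5, P̄_B = 18.80.
ε = (ΔQ_A/Q̄_A)/(ΔP_B/P̄_B) = (1561/3696.5)/(2/18.80) ≈ 3.970.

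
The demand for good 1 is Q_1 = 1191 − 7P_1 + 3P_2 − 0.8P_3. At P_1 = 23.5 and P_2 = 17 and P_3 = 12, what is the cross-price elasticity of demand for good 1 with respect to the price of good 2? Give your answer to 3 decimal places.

0.048

At P_1 = 23.5 and P_2 = 17 and P_3 = 12: Q_1 = 1067.9.
∂Q_1/∂P_2 = 3.
ε = (∂Q_1/∂P_2)(P_2/Q_1) = 3 × (17/1067.9) ≈ 0.048.
Since ε > 0, good 1 and good 2 are substitutes.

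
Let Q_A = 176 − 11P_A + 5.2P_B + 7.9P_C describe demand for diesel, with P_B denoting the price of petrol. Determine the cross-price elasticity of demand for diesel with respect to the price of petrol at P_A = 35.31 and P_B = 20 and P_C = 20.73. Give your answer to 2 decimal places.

1.88

At P_A = 35.31 and P_B = 20 and P_C = 20.73: Q_A = 55.357.
∂Q_A/∂P_B = 5.2.
ε = (∂Q_A/∂P_B)(P_B/Q_A) = 5.2 × (20/55.357) ≈ 1.88.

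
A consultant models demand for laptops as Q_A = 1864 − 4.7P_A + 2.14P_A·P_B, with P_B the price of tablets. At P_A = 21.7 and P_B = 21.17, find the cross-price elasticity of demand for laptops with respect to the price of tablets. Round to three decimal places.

0.358

At P_A = 21.7 and P_B = 21.17: Q_A = 2745.102.
∂Q_A/∂P_B = 2.14P_A = 2.14(21.7) = 46.4380.
ε = (∂Q_A/∂P_B)(P_B/Q_A) = 46.4380 × (21.17/2745.102) ≈ 0.358.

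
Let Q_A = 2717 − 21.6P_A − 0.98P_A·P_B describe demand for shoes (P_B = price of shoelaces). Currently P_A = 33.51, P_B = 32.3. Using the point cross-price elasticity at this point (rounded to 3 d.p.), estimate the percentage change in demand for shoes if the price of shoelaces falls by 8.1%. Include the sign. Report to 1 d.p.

At P_A = 33.51, P_B = 32.3: Q_A = 932.458.
∂Q_A/∂P_B = -0.98P_A = -32.8398.
ε = (∂Q_A/∂P_B)(P_B/Q_A) = -32.8398 × 32.3/932.458 ≈ -1.138.
%ΔQ_A ≈ ε × %ΔP_B = -1.138 × (-8.1%) = 9.2%.

9.2%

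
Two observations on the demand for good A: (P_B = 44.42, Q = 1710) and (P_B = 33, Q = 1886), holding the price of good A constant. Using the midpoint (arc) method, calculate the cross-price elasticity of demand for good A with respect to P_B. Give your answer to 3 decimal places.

ΔQ_A = 1886 − 1710 = 176; ΔP_B = 33 − 44.42 = -11.42.
Midpoints: Q̄_A = 1798.0, P̄_B = 38.71.
ε = (ΔQ_A/Q̄_A)/(ΔP_B/P̄_B) = (176/1798.0)/(-11.42/38.71) ≈ -0.332.

-0.332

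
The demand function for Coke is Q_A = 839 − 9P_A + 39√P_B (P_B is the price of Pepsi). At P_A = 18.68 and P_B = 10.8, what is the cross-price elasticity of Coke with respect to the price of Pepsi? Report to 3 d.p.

At P_A = 18.68 and P_B = 10.8: Q_A = 799.047.
∂Q_A/∂P_B = 39/(2√P_B) = 39/(2√10.8) = 5.9337.
ε = (∂Q_A/∂P_B)(P_B/Q_A) = 5.9337 × (10.8/799.047) ≈ 0.080.

0.080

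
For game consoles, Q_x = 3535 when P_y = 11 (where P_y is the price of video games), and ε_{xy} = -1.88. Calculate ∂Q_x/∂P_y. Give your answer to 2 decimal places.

ε = (∂Q_x/∂P_y)·(P_y/Q_x) ⇒ ∂Q_x/∂P_y = ε·Q_x/P_y = -1.88 × 3535/11 ≈ -604.16.

-604.16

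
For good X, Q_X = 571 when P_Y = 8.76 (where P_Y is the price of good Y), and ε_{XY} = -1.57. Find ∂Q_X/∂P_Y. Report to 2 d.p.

ε = (∂Q_X/∂P_Y)·(P_Y/Q_X) ⇒ ∂Q_X/∂P_Y = ε·Q_X/P_Y = -1.57 × 571/8.76 ≈ -102.34.

-102.34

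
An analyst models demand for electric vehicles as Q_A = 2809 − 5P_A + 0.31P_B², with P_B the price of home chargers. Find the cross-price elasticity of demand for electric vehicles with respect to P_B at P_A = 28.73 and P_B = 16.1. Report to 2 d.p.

0.06

At P_A = 28.73 and P_B = 16.1: Q_A = 2745.705.
∂Q_A/∂P_B = 0.62P_B = 0.62(16.1) = 9.9820.
ε = (∂Q_A/∂P_B)(P_B/Q_A) = 9.9820 × (16.1/2745.705) ≈ 0.06.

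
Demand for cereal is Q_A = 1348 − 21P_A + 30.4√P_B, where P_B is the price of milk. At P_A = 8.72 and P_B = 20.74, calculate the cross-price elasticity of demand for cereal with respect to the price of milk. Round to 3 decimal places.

0.053

At P_A = 8.72 and P_B = 20.74: Q_A = 1303.325.
∂Q_A/∂P_B = 30.4/(2√P_B) = 30.4/(2√20.74) = 3.3376.
ε = (∂Q_A/∂P_B)(P_B/Q_A) = 3.3376 × (20.74/1303.325) ≈ 0.053.
ε > 0: substitutes.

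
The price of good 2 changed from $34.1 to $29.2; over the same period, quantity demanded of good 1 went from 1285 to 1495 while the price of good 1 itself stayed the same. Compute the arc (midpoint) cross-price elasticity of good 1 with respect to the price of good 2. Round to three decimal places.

-0.976

ΔQ_1 = 1495 − 1285 = 210; ΔP_2 = 29.2 − 34.1 = -4.9.
Midpoints: Q̄_1 = 1390.0, P̄_2 = 31.65.
ε = (ΔQ_1/Q̄_1)/(ΔP_2/P̄_2) = (210/1390.0)/(-4.9/31.65) ≈ -0.976.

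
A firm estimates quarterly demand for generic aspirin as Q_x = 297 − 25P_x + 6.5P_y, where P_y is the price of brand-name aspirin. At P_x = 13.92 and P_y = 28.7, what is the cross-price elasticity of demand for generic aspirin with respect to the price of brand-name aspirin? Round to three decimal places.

At P_x = 13.92 and P_y = 28.7: Q_x = 135.55.
∂Q_x/∂P_y = 6.5.
ε = (∂Q_x/∂P_y)(P_y/Q_x) = 6.5 × (28.7/135.55) ≈ 1.376.

1.376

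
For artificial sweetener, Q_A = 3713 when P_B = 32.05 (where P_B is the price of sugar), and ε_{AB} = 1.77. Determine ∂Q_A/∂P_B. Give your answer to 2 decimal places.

205.05

ε = (∂Q_A/∂P_B)·(P_B/Q_A) ⇒ ∂Q_A/∂P_B = ε·Q_A/P_B = 1.77 × 3713/32.05 ≈ 205.05.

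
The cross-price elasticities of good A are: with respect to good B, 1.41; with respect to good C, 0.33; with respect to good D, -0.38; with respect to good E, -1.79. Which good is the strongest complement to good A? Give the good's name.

Complements have ε < 0. The most negative value is -1.79 (good E).

good E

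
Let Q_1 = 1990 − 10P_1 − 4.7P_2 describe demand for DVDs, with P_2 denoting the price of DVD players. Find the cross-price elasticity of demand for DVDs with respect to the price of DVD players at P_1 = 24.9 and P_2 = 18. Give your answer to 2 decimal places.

-0.05

At P_1 = 24.9 and P_2 = 18: Q_1 = 1656.4.
∂Q_1/∂P_2 = -4.7.
ε = (∂Q_1/∂P_2)(P_2/Q_1) = -4.7 × (18/1656.4) ≈ -0.05.
Since ε < 0, DVDs and DVD players are complements.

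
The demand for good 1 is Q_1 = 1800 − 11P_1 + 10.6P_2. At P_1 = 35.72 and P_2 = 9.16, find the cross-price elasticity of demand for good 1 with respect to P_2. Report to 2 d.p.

0.06

At P_1 = 35.72 and P_2 = 9.16: Q_1 = 1504.176.
∂Q_1/∂P_2 = 10.6.
ε = (∂Q_1/∂P_2)(P_2/Q_1) = 10.6 × (9.16/1504.176) ≈ 0.06.
Since ε > 0, good 1 and good 2 are substitutes.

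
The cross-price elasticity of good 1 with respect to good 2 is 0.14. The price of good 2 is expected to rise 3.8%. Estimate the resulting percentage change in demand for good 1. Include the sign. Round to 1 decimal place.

0.5%

%ΔQ ≈ ε × %ΔP of good 2 = 0.14 × (3.8%) = 0.5%.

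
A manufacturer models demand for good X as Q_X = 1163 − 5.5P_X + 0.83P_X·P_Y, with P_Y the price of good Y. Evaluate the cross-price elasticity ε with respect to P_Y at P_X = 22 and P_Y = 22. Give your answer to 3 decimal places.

At P_X = 22 and P_Y = 22: Q_X = 1443.72.
∂Q_X/∂P_Y = 0.83P_X = 0.83(22) = 18.2600.
ε = (∂Q_X/∂P_Y)(P_Y/Q_X) = 18.2600 × (22/1443.72) ≈ 0.278.

0.278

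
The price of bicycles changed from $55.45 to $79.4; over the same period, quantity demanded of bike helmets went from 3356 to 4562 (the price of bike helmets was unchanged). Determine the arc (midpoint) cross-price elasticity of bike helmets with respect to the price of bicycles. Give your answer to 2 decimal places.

0.86

ΔQ_A = 4562 − 3356 = 1206; ΔP_B = 79.4 − 55.45 = 23.95.
Midpoints: Q̄_A = 3959.0, P̄_B = 67.43.
ε = (ΔQ_A/Q̄_A)/(ΔP_B/P̄_B) = (1206/3959.0)/(23.95/67.43) ≈ 0.86.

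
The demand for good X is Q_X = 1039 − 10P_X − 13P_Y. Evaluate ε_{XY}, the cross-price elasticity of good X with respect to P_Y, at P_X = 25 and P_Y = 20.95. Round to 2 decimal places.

At P_X = 25 and P_Y = 20.95: Q_X = 516.65.
∂Q_X/∂P_Y = -13.
ε = (∂Q_X/∂P_Y)(P_Y/Q_X) = -13 × (20.95/516.65) ≈ -0.53.

-0.53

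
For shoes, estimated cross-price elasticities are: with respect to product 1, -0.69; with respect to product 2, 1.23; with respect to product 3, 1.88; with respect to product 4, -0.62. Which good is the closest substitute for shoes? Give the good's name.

product 3

Substitutes have ε > 0. Among the positive values, 1.88 (product 3) is largest.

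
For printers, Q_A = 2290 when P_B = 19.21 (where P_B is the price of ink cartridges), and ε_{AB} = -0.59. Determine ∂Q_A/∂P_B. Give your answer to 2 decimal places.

-70.33

ε = (∂Q_A/∂P_B)·(P_B/Q_A) ⇒ ∂Q_A/∂P_B = ε·Q_A/P_B = -0.59 × 2290/19.21 ≈ -70.33.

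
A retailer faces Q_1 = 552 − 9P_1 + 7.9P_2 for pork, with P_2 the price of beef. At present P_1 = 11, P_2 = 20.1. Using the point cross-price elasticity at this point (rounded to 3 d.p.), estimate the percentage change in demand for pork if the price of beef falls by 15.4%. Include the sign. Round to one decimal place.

At P_1 = 11, P_2 = 20.1: Q_1 = 611.79.
∂Q_1/∂P_2 = 7.9.
ε = (∂Q_1/∂P_2)(P_2/Q_1) = 7.9000 × 20.1/611.79 ≈ 0.260.
%ΔQ_1 ≈ ε × %ΔP_2 = 0.260 × (-15.4%) = -4.0%.

-4.0%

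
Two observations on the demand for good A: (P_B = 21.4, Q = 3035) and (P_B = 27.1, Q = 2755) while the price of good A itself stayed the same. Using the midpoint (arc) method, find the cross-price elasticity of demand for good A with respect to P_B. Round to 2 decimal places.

-0.41

ΔQ_A = 2755 − 3035 = -280; ΔP_B = 27.1 − 21.4 = 5.7.
Midpoints: Q̄_A = 2895.0, P̄_B = 24.25.
ε = (ΔQ_A/Q̄_A)/(ΔP_B/P̄_B) = (-280/2895.0)/(5.7/24.25) ≈ -0.41.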